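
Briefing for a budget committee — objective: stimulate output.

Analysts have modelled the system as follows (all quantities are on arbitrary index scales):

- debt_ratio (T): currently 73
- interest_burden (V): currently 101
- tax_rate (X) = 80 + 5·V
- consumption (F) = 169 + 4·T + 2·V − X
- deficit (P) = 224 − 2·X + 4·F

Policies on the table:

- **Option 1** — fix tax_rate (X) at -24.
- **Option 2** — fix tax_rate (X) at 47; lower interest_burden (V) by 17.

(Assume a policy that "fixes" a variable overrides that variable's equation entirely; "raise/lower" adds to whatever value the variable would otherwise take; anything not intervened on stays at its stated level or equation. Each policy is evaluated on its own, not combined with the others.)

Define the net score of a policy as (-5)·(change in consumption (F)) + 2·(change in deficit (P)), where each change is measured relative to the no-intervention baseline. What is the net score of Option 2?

3664

Baseline:
  T = 73
  V = 101
  X = 80 + 5·101 = 585
  F = 169 + 4·73 + 2·101 − 585 = 78
  P = 224 − 2·585 + 4·78 = -634
Option 2 (X := 47, V − 17):
  T = 73
  V = 101 − 17 = 84
  X = 47
  F = 169 + 4·73 + 2·84 − 47 = 582
  P = 224 − 2·47 + 4·582 = 2458
ΔF = 582 − 78 = 504; ΔP = 2458 − (-634) = 3092
Score = (-5)·504 + 2·3092 = 3664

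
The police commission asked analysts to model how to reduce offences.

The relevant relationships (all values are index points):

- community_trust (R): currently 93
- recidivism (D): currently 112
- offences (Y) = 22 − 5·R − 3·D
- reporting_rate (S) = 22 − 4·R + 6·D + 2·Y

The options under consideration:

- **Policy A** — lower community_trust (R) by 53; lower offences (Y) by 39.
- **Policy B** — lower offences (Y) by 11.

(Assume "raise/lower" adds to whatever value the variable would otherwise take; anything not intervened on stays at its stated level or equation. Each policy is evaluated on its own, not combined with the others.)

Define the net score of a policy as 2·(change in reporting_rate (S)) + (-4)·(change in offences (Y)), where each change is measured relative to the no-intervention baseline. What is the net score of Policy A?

Baseline:
  R = 93
  D = 112
  Y = 22 − 5·93 − 3·112 = -779
  S = 22 − 4·93 + 6·112 + 2·(-779) = -1236
Policy A (R − 53, Y − 39):
  R = 93 − 53 = 40
  D = 112
  Y = 22 − 5·40 − 3·112 (−39 from intervention) = -553
  S = 22 − 4·40 + 6·112 + 2·(-553) = -572
ΔS = -572 − (-1236) = 664; ΔY = -553 − (-779) = 226
Score = 2·664 + (-4)·226 = 424

424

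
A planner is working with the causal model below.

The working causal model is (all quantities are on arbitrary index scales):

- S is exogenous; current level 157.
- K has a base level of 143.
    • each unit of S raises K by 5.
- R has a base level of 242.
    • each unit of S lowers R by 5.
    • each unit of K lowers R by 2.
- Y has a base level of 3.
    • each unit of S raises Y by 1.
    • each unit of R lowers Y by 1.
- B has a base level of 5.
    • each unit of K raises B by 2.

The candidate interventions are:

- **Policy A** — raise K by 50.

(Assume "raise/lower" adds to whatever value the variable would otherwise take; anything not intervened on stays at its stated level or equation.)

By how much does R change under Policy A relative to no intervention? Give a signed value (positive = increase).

-100

Baseline:
  S = 157
  K = 143 + 5·157 = 928
  R = 242 − 5·157 − 2·928 = -2399
Policy A (K + 50):
  S = 157
  K = 143 + 5·157 (+50 from intervention) = 978
  R = 242 − 5·157 − 2·978 = -2499
Change in R: -2499 − (-2399) = -100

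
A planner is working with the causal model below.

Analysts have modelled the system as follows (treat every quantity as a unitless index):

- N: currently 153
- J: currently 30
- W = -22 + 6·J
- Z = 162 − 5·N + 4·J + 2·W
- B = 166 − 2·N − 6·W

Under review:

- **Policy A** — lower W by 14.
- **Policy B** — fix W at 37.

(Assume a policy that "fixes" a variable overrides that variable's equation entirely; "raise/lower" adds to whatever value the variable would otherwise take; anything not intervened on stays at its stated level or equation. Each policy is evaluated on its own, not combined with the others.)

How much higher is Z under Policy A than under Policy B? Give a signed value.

214

Policy A (W − 14):
  N = 153
  J = 30
  W = -22 + 6·30 (−14 from intervention) = 144
  Z = 162 − 5·153 + 4·30 + 2·144 = -195
Policy B (W := 37):
  N = 153
  J = 30
  W = 37
  Z = 162 − 5·153 + 4·30 + 2·37 = -409
Z: -195 − (-409) = 214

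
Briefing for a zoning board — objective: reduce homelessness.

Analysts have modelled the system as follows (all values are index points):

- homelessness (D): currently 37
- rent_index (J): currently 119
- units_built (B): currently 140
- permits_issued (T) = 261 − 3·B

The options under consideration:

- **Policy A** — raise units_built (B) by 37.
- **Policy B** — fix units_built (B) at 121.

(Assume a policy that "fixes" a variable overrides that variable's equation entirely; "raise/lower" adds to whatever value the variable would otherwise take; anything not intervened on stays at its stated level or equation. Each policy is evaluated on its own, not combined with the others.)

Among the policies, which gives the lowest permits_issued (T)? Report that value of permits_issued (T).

-270

Policy A (B + 37):
  B = 140 + 37 = 177
  T = 261 − 3·177 = -270
Policy B (B := 121):
  B = 121
  T = 261 − 3·121 = -102
Comparing — Policy A: T=-270, Policy B: T=-102. Lowest is -270 (Policy A).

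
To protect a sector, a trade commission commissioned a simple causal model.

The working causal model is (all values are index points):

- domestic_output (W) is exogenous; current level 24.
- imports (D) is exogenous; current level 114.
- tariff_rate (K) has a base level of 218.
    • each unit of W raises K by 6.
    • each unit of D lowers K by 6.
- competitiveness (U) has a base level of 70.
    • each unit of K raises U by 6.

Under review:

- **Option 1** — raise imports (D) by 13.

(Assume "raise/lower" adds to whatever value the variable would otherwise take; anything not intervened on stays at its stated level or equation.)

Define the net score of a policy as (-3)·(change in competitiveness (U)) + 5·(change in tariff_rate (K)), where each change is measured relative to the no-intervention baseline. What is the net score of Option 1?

1014

Baseline:
  W = 24
  D = 114
  K = 218 + 6·24 − 6·114 = -322
  U = 70 + 6·(-322) = -1862
Option 1 (D + 13):
  W = 24
  D = 114 + 13 = 127
  K = 218 + 6·24 − 6·127 = -400
  U = 70 + 6·(-400) = -2330
ΔU = -2330 − (-1862) = -468; ΔK = -400 − (-322) = -78
Score = (-3)·(-468) + 5·(-78) = 1014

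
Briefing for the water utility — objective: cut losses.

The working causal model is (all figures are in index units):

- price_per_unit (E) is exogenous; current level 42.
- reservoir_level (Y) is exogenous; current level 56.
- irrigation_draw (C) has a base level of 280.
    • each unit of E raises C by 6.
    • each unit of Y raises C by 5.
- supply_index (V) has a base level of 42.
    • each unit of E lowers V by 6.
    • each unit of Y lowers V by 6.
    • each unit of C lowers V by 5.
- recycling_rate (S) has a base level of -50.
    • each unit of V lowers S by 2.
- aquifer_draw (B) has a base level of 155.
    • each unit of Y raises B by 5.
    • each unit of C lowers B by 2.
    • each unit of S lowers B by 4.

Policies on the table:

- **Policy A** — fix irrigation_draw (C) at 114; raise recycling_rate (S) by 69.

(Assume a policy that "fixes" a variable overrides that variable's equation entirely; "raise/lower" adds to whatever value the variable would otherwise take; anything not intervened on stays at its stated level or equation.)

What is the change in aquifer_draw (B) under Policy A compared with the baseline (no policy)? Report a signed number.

Baseline:
  E = 42
  Y = 56
  C = 280 + 6·42 + 5·56 = 812
  V = 42 − 6·42 − 6·56 − 5·812 = -4606
  S = -50 − 2·(-4606) = 9162
  B = 155 + 5·56 − 2·812 − 4·9162 = -37837
Policy A (C := 114, S + 69):
  E = 42
  Y = 56
  C = 114
  V = 42 − 6·42 − 6·56 − 5·114 = -1116
  S = -50 − 2·(-1116) (+69 from intervention) = 2251
  B = 155 + 5·56 − 2·114 − 4·2251 = -8797
Change in B: -8797 − (-37837) = 29040

29040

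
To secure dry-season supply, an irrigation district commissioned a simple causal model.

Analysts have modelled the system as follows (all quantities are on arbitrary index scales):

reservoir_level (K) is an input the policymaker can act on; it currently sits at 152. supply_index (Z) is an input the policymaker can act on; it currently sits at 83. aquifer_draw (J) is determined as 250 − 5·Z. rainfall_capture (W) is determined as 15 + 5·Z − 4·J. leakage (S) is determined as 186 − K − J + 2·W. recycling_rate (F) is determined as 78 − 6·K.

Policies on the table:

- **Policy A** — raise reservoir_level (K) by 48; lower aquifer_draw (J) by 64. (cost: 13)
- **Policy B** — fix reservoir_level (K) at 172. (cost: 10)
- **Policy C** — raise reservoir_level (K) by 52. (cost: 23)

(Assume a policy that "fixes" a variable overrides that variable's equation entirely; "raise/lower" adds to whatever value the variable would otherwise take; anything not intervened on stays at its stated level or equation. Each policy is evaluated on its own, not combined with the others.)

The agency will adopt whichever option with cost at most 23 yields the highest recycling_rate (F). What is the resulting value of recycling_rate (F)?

Policy A (K + 48, J − 64):
  K = 152 + 48 = 200
  F = 78 − 6·200 = -1122
Policy B (K := 172):
  K = 172
  F = 78 − 6·172 = -954
Policy C (K + 52):
  K = 152 + 52 = 204
  F = 78 − 6·204 = -1146
Comparing — Policy A: F=-1122, Policy B: F=-954, Policy C: F=-1146. Highest is -954 (Policy B).

-954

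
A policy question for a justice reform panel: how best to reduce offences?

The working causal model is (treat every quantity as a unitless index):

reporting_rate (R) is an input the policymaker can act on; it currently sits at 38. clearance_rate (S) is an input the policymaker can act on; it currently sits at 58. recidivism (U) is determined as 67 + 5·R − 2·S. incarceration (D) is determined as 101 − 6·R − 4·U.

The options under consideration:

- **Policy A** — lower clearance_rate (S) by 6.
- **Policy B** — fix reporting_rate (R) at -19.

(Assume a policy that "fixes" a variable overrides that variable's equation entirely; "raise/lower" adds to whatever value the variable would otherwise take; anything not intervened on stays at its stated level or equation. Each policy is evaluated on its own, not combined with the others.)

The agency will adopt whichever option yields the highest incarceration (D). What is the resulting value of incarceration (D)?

Policy A (S − 6):
  R = 38
  S = 58 − 6 = 52
  U = 67 + 5·38 − 2·52 = 153
  D = 101 − 6·38 − 4·153 = -739
Policy B (R := -19):
  R = -19
  S = 58
  U = 67 + 5·(-19) − 2·58 = -144
  D = 101 − 6·(-19) − 4·(-144) = 791
Comparing — Policy A: D=-739, Policy B: D=791. Highest is 791 (Policy B).

791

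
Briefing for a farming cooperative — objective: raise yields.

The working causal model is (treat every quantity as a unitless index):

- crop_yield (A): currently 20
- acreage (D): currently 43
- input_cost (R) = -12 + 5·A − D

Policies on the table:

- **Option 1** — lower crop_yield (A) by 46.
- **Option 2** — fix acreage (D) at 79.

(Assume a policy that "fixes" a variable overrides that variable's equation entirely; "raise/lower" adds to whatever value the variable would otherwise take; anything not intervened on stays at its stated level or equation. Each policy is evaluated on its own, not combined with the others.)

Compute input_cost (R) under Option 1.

Option 1 (A − 46):
  A = 20 − 46 = -26
  D = 43
  R = -12 + 5·(-26) − 43 = -185

-185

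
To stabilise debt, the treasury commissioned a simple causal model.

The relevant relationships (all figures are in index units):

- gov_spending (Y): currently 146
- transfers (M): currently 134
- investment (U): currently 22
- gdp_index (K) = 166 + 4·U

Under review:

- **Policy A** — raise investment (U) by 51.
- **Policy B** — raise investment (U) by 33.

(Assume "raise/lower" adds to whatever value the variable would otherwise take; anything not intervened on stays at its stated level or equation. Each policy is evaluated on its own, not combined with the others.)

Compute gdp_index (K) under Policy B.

386

Policy B (U + 33):
  U = 22 + 33 = 55
  K = 166 + 4·55 = 386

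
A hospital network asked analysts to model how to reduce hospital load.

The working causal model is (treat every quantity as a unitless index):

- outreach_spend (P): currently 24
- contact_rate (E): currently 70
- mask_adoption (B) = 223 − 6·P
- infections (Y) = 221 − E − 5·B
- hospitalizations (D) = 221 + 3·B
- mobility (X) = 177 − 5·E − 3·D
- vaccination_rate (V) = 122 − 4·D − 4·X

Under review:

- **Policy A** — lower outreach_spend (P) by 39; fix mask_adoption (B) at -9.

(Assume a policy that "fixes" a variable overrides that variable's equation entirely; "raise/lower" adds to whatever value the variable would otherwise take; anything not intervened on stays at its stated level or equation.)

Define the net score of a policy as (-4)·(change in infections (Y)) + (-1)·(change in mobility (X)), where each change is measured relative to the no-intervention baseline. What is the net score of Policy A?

Baseline:
  P = 24
  E = 70
  B = 223 − 6·24 = 79
  Y = 221 − 70 − 5·79 = -244
  D = 221 + 3·79 = 458
  X = 177 − 5·70 − 3·458 = -1547
Policy A (P − 39, B := -9):
  P = 24 − 39 = -15
  E = 70
  B = -9
  Y = 221 − 70 − 5·(-9) = 196
  D = 221 + 3·(-9) = 194
  X = 177 − 5·70 − 3·194 = -755
ΔY = 196 − (-244) = 440; ΔX = -755 − (-1547) = 792
Score = (-4)·440 + (-1)·792 = -2552

-2552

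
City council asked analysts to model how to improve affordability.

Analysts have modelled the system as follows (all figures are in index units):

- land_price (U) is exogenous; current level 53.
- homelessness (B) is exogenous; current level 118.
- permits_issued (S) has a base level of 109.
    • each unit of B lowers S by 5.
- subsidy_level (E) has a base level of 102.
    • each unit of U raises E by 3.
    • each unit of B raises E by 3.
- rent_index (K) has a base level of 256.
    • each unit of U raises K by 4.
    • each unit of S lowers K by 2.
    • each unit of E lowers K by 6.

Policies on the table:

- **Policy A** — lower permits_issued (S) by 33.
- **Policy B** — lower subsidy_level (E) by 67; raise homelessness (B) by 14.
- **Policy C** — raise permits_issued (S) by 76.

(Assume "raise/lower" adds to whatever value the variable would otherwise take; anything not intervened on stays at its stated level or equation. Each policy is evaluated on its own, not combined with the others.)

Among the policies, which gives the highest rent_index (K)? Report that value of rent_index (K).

Policy A (S − 33):
  U = 53
  B = 118
  S = 109 − 5·118 (−33 from intervention) = -514
  E = 102 + 3·53 + 3·118 = 615
  K = 256 + 4·53 − 2·(-514) − 6·615 = -2194
Policy B (E − 67, B + 14):
  U = 53
  B = 118 + 14 = 132
  S = 109 − 5·132 = -551
  E = 102 + 3·53 + 3·132 (−67 from intervention) = 590
  K = 256 + 4·53 − 2·(-551) − 6·590 = -1970
Policy C (S + 76):
  U = 53
  B = 118
  S = 109 − 5·118 (+76 from intervention) = -405
  E = 102 + 3·53 + 3·118 = 615
  K = 256 + 4·53 − 2·(-405) − 6·615 = -2412
Comparing — Policy A: K=-2194, Policy B: K=-1970, Policy C: K=-2412. Highest is -1970 (Policy B).

-1970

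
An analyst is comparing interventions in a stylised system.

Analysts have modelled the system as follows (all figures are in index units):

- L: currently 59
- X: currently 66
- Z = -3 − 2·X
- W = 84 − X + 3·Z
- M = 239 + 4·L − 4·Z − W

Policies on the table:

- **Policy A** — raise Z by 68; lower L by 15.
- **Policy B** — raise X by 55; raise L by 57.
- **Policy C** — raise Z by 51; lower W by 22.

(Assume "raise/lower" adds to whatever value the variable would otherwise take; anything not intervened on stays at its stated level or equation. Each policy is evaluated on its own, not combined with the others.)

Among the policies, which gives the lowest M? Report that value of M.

866

Policy A (Z + 68, L − 15):
  L = 59 − 15 = 44
  X = 66
  Z = -3 − 2·66 (+68 from intervention) = -67
  W = 84 − 66 + 3·(-67) = -183
  M = 239 + 4·44 − 4·(-67) − (-183) = 866
Policy B (X + 55, L + 57):
  L = 59 + 57 = 116
  X = 66 + 55 = 121
  Z = -3 − 2·121 = -245
  W = 84 − 121 + 3·(-245) = -772
  M = 239 + 4·116 − 4·(-245) − (-772) = 2455
Policy C (Z + 51, W − 22):
  L = 59
  X = 66
  Z = -3 − 2·66 (+51 from intervention) = -84
  W = 84 − 66 + 3·(-84) (−22 from intervention) = -256
  M = 239 + 4·59 − 4·(-84) − (-256) = 1067
Comparing — Policy A: M=866, Policy B: M=2455, Policy C: M=1067. Lowest is 866 (Policy A).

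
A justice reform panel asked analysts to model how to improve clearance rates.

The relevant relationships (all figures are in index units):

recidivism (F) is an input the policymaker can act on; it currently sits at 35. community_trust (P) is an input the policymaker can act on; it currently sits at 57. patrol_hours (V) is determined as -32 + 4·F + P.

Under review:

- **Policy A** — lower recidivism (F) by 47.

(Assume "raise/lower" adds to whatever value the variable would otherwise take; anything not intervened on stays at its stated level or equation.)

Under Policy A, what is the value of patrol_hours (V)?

Policy A (F − 47):
  F = 35 − 47 = -12
  P = 57
  V = -32 + 4·(-12) + 57 = -23

-23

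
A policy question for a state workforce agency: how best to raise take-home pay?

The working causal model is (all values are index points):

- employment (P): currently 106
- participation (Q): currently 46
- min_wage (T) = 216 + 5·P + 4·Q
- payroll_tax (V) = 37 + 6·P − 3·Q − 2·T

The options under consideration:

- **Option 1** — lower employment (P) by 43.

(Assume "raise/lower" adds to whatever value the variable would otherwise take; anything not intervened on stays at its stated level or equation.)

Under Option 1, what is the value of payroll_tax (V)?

Option 1 (P − 43):
  P = 106 − 43 = 63
  Q = 46
  T = 216 + 5·63 + 4·46 = 715
  V = 37 + 6·63 − 3·46 − 2·715 = -1153

-1153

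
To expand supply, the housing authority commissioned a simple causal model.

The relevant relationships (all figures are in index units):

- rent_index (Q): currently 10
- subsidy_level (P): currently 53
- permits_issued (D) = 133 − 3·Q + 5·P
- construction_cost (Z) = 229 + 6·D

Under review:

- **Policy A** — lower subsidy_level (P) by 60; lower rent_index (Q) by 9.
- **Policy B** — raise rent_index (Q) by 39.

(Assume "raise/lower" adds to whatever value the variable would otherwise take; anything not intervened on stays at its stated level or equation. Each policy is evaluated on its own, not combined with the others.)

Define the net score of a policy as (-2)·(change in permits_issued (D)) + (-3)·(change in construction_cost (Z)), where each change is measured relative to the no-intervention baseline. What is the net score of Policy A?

Baseline:
  Q = 10
  P = 53
  D = 133 − 3·10 + 5·53 = 368
  Z = 229 + 6·368 = 2437
Policy A (P − 60, Q − 9):
  Q = 10 − 9 = 1
  P = 53 − 60 = -7
  D = 133 − 3·1 + 5·(-7) = 95
  Z = 229 + 6·95 = 799
ΔD = 95 − 368 = -273; ΔZ = 799 − 2437 = -1638
Score = (-2)·(-273) + (-3)·(-1638) = 5460

5460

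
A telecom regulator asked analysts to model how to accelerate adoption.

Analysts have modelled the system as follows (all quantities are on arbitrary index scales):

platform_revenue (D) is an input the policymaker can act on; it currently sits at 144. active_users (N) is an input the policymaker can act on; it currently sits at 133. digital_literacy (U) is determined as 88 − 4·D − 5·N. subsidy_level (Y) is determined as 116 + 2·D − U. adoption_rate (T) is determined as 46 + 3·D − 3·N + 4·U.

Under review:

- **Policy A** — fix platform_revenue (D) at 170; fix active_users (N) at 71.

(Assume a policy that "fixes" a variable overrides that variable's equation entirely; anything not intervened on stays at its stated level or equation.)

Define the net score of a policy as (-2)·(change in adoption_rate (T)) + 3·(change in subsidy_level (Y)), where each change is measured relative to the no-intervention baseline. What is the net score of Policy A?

Baseline:
  D = 144
  N = 133
  U = 88 − 4·144 − 5·133 = -1153
  Y = 116 + 2·144 − (-1153) = 1557
  T = 46 + 3·144 − 3·133 + 4·(-1153) = -4533
Policy A (D := 170, N := 71):
  D = 170
  N = 71
  U = 88 − 4·170 − 5·71 = -947
  Y = 116 + 2·170 − (-947) = 1403
  T = 46 + 3·170 − 3·71 + 4·(-947) = -3445
ΔT = -3445 − (-4533) = 1088; ΔY = 1403 − 1557 = -154
Score = (-2)·1088 + 3·(-154) = -2638

-2638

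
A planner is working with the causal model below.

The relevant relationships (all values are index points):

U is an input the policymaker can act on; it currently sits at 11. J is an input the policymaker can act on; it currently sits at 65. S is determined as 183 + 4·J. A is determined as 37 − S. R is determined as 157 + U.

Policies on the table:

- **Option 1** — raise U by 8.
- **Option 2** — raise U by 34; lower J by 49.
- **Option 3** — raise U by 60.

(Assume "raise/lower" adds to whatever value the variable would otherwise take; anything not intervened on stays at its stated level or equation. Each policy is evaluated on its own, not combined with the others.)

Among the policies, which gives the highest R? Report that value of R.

Option 1 (U + 8):
  U = 11 + 8 = 19
  R = 157 + 19 = 176
Option 2 (U + 34, J − 49):
  U = 11 + 34 = 45
  R = 157 + 45 = 202
Option 3 (U + 60):
  U = 11 + 60 = 71
  R = 157 + 71 = 228
Comparing — Option 1: R=176, Option 2: R=202, Option 3: R=228. Highest is 228 (Option 3).

228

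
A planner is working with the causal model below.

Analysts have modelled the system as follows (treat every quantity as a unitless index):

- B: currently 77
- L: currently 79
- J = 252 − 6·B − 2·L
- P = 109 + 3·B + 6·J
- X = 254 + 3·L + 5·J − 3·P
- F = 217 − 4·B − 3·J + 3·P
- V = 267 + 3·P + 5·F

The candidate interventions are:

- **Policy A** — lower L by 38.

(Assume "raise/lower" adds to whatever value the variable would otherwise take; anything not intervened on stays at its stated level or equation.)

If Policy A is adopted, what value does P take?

Policy A (L − 38):
  B = 77
  L = 79 − 38 = 41
  J = 252 − 6·77 − 2·41 = -292
  P = 109 + 3·77 + 6·(-292) = -1412

-1412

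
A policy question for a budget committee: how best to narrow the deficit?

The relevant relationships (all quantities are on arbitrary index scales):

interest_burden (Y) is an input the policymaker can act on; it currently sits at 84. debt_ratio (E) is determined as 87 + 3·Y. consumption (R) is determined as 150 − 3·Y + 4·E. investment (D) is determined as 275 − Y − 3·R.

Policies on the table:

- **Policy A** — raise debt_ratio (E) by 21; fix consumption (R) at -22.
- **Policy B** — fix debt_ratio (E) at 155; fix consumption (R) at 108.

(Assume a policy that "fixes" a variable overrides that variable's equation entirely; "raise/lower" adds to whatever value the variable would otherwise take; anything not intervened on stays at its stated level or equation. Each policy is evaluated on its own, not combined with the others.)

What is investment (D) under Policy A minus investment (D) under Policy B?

390

Policy A (E + 21, R := -22):
  Y = 84
  E = 87 + 3·84 (+21 from intervention) = 360
  R = -22
  D = 275 − 84 − 3·(-22) = 257
Policy B (E := 155, R := 108):
  Y = 84
  E = 155
  R = 108
  D = 275 − 84 − 3·108 = -133
D: 257 − (-133) = 390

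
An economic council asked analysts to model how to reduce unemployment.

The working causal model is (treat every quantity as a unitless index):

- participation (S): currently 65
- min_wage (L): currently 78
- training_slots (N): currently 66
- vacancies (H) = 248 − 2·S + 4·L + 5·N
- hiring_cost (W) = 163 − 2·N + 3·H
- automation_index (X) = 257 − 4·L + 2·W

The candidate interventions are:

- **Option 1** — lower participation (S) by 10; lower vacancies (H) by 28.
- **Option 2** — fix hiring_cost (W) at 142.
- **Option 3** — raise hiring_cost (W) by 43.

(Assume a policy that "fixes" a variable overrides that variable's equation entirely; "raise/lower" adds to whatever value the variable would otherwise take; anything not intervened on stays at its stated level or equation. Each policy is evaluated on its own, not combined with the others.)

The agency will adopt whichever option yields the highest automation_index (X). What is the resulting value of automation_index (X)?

4653

Option 1 (S − 10, H − 28):
  S = 65 − 10 = 55
  L = 78
  N = 66
  H = 248 − 2·55 + 4·78 + 5·66 (−28 from intervention) = 752
  W = 163 − 2·66 + 3·752 = 2287
  X = 257 − 4·78 + 2·2287 = 4519
Option 2 (W := 142):
  S = 65
  L = 78
  N = 66
  H = 248 − 2·65 + 4·78 + 5·66 = 760
  W = 142
  X = 257 − 4·78 + 2·142 = 229
Option 3 (W + 43):
  S = 65
  L = 78
  N = 66
  H = 248 − 2·65 + 4·78 + 5·66 = 760
  W = 163 − 2·66 + 3·760 (+43 from intervention) = 2354
  X = 257 − 4·78 + 2·2354 = 4653
Comparing — Option 1: X=4519, Option 2: X=229, Option 3: X=4653. Highest is 4653 (Option 3).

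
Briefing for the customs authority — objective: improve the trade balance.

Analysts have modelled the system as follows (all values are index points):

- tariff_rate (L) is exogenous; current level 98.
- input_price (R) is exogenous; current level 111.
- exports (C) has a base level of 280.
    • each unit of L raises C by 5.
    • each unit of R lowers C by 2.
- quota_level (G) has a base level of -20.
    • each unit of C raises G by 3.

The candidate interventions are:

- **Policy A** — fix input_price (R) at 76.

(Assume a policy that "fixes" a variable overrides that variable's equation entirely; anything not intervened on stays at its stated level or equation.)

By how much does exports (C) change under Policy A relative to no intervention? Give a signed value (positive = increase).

Baseline:
  L = 98
  R = 111
  C = 280 + 5·98 − 2·111 = 548
Policy A (R := 76):
  L = 98
  R = 76
  C = 280 + 5·98 − 2·76 = 618
Change in C: 618 − 548 = 70

70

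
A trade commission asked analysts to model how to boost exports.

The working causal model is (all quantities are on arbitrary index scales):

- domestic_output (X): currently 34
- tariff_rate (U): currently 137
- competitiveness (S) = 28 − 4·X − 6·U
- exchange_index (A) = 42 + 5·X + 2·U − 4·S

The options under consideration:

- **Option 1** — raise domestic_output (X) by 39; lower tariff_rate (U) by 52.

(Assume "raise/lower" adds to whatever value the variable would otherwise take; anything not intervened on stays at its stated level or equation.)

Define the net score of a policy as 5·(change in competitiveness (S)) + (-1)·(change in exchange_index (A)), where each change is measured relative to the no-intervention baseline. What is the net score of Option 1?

Baseline:
  X = 34
  U = 137
  S = 28 − 4·34 − 6·137 = -930
  A = 42 + 5·34 + 2·137 − 4·(-930) = 4206
Option 1 (X + 39, U − 52):
  X = 34 + 39 = 73
  U = 137 − 52 = 85
  S = 28 − 4·73 − 6·85 = -774
  A = 42 + 5·73 + 2·85 − 4·(-774) = 3673
ΔS = -774 − (-930) = 156; ΔA = 3673 − 4206 = -533
Score = 5·156 + (-1)·(-533) = 1313

1313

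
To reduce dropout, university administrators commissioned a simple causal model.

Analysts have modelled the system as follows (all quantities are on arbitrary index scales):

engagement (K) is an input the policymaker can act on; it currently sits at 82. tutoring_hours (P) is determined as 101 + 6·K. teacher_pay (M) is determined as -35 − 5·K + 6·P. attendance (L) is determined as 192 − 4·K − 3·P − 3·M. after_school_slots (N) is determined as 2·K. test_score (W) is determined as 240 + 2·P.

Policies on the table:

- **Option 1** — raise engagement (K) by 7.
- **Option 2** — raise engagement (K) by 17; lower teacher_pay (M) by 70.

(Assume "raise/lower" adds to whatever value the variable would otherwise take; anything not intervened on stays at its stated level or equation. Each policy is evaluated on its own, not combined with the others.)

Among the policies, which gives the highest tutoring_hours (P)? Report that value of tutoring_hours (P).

695

Option 1 (K + 7):
  K = 82 + 7 = 89
  P = 101 + 6·89 = 635
Option 2 (K + 17, M − 70):
  K = 82 + 17 = 99
  P = 101 + 6·99 = 695
Comparing — Option 1: P=635, Option 2: P=695. Highest is 695 (Option 2).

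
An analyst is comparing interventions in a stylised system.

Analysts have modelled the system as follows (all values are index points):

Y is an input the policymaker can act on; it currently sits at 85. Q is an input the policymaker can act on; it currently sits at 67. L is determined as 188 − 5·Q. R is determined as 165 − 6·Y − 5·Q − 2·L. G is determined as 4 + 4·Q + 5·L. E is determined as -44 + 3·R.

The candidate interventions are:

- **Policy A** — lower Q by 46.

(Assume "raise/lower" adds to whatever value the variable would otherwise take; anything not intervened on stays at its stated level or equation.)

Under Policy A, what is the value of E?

-1892

Policy A (Q − 46):
  Y = 85
  Q = 67 − 46 = 21
  L = 188 − 5·21 = 83
  R = 165 − 6·85 − 5·21 − 2·83 = -616
  E = -44 + 3·(-616) = -1892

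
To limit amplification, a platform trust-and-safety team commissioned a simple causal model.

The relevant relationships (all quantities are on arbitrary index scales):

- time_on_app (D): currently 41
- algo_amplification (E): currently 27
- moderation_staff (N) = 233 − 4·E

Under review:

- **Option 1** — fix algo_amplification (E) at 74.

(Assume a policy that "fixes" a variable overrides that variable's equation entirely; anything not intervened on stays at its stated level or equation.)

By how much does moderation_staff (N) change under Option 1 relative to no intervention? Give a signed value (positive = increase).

-188

Baseline:
  E = 27
  N = 233 − 4·27 = 125
Option 1 (E := 74):
  E = 74
  N = 233 − 4·74 = -63
Change in N: -63 − 125 = -188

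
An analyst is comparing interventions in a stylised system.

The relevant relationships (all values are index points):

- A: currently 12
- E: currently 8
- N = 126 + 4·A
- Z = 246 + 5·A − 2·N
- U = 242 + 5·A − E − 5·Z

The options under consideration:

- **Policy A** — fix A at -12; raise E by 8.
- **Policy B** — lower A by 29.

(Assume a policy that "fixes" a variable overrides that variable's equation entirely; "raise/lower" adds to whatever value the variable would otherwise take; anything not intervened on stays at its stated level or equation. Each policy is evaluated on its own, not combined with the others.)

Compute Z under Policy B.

45

Policy B (A − 29):
  A = 12 − 29 = -17
  N = 126 + 4·(-17) = 58
  Z = 246 + 5·(-17) − 2·58 = 45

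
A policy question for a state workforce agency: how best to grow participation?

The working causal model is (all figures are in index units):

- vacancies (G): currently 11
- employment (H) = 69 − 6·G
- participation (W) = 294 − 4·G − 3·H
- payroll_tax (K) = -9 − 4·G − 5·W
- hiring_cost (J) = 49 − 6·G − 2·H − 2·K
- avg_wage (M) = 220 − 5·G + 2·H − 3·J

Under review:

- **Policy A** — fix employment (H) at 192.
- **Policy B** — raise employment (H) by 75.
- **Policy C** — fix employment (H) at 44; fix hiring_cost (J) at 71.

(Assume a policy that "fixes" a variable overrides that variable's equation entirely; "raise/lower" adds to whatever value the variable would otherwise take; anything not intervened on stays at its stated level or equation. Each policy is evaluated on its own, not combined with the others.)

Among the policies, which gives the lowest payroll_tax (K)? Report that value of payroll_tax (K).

-643

Policy A (H := 192):
  G = 11
  H = 192
  W = 294 − 4·11 − 3·192 = -326
  K = -9 − 4·11 − 5·(-326) = 1577
Policy B (H + 75):
  G = 11
  H = 69 − 6·11 (+75 from intervention) = 78
  W = 294 − 4·11 − 3·78 = 16
  K = -9 − 4·11 − 5·16 = -133
Policy C (H := 44, J := 71):
  G = 11
  H = 44
  W = 294 − 4·11 − 3·44 = 118
  K = -9 − 4·11 − 5·118 = -643
Comparing — Policy A: K=1577, Policy B: K=-133, Policy C: K=-643. Lowest is -643 (Policy C).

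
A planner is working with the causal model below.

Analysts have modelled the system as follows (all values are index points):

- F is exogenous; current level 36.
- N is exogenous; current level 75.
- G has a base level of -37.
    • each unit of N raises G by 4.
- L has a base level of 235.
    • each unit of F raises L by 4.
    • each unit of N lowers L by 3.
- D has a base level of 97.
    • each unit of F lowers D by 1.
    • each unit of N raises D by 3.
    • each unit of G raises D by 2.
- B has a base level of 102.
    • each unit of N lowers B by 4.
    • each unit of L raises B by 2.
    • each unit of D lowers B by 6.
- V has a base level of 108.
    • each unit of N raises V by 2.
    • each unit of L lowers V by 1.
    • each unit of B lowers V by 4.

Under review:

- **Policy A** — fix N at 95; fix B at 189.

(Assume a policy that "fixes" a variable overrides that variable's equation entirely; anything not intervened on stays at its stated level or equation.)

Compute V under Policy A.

Policy A (N := 95, B := 189):
  F = 36
  N = 95
  G = -37 + 4·95 = 343
  L = 235 + 4·36 − 3·95 = 94
  D = 97 − 36 + 3·95 + 2·343 = 1032
  B = 189
  V = 108 + 2·95 − 94 − 4·189 = -552

-552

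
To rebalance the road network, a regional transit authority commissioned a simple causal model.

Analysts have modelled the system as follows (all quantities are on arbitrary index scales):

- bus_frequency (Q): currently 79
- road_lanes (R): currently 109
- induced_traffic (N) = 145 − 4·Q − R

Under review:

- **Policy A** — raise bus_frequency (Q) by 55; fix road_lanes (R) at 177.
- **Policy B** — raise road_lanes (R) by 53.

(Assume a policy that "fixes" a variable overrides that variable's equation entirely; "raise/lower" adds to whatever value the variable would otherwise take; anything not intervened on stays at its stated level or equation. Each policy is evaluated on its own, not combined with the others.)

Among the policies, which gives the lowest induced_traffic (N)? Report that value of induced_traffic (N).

-568

Policy A (Q + 55, R := 177):
  Q = 79 + 55 = 134
  R = 177
  N = 145 − 4·134 − 177 = -568
Policy B (R + 53):
  Q = 79
  R = 109 + 53 = 162
  N = 145 − 4·79 − 162 = -333
Comparing — Policy A: N=-568, Policy B: N=-333. Lowest is -568 (Policy A).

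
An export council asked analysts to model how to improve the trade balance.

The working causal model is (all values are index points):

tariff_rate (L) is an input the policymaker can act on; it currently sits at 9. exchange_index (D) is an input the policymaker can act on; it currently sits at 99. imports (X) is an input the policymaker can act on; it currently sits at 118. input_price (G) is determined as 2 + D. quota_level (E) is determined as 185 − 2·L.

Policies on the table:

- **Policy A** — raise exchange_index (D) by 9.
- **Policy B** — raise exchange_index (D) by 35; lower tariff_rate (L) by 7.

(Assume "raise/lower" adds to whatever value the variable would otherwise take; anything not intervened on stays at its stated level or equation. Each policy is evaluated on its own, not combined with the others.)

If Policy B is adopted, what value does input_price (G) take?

136

Policy B (D + 35, L − 7):
  D = 99 + 35 = 134
  G = 2 + 134 = 136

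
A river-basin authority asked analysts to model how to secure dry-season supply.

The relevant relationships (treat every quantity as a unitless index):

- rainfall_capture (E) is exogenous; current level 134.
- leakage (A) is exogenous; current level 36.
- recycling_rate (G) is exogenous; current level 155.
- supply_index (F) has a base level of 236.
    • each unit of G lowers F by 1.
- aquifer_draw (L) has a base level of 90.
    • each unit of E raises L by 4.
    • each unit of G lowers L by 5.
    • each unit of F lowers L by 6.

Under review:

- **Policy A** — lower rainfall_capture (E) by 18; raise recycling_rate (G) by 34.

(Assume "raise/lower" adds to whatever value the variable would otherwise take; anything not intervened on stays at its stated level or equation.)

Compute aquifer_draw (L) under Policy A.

Policy A (E − 18, G + 34):
  E = 134 − 18 = 116
  G = 155 + 34 = 189
  F = 236 − 189 = 47
  L = 90 + 4·116 − 5·189 − 6·47 = -673

-673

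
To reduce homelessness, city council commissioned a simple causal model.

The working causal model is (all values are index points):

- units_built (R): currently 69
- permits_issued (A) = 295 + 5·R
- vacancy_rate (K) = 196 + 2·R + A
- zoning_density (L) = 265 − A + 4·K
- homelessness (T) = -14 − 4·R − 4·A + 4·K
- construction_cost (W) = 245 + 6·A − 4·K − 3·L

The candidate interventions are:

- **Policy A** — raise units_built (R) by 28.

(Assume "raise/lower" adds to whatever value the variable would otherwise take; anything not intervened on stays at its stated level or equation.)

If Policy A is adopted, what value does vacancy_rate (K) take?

Policy A (R + 28):
  R = 69 + 28 = 97
  A = 295 + 5·97 = 780
  K = 196 + 2·97 + 780 = 1170

1170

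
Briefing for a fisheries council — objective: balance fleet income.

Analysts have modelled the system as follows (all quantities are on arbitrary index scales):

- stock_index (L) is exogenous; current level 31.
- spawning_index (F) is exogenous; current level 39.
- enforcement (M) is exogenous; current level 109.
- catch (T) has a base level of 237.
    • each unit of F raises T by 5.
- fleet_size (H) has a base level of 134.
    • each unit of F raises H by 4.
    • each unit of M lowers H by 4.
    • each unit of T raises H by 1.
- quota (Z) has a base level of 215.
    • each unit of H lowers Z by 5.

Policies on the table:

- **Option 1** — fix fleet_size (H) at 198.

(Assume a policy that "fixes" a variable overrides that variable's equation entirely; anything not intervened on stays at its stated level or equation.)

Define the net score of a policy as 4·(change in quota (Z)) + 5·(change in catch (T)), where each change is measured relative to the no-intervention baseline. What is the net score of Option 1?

1760

Baseline:
  F = 39
  M = 109
  T = 237 + 5·39 = 432
  H = 134 + 4·39 − 4·109 + 432 = 286
  Z = 215 − 5·286 = -1215
Option 1 (H := 198):
  F = 39
  M = 109
  T = 237 + 5·39 = 432
  H = 198
  Z = 215 − 5·198 = -775
ΔZ = -775 − (-1215) = 440; ΔT = 432 − 432 = 0
Score = 4·440 + 5·0 = 1760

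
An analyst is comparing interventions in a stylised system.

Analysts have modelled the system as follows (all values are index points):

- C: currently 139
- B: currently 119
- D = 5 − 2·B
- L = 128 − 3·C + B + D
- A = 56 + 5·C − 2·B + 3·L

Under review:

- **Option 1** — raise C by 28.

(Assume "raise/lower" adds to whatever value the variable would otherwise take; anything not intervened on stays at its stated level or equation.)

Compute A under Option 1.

Option 1 (C + 28):
  C = 139 + 28 = 167
  B = 119
  D = 5 − 2·119 = -233
  L = 128 − 3·167 + 119 + (-233) = -487
  A = 56 + 5·167 − 2·119 + 3·(-487) = -808

-808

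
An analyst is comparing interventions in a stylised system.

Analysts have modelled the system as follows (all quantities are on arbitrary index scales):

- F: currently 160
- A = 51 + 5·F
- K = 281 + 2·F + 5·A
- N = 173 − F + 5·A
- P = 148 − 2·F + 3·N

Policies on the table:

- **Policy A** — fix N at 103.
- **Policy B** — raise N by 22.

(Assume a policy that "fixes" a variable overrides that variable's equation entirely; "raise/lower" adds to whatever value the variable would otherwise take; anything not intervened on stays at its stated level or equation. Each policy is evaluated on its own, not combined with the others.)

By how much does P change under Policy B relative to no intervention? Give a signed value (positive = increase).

66

Baseline:
  F = 160
  A = 51 + 5·160 = 851
  N = 173 − 160 + 5·851 = 4268
  P = 148 − 2·160 + 3·4268 = 12632
Policy B (N + 22):
  F = 160
  A = 51 + 5·160 = 851
  N = 173 − 160 + 5·851 (+22 from intervention) = 4290
  P = 148 − 2·160 + 3·4290 = 12698
Change in P: 12698 − 12632 = 66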